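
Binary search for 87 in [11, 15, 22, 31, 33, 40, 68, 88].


Step 1: lo=0, hi=7, mid=3, val=31
Step 2: lo=4, hi=7, mid=5, val=40
Step 3: lo=6, hi=7, mid=6, val=68
Step 4: lo=7, hi=7, mid=7, val=88

Not found


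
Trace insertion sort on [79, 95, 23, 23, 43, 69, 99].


Initial: [79, 95, 23, 23, 43, 69, 99]
Insert 95: [79, 95, 23, 23, 43, 69, 99]
Insert 23: [23, 79, 95, 23, 43, 69, 99]
Insert 23: [23, 23, 79, 95, 43, 69, 99]
Insert 43: [23, 23, 43, 79, 95, 69, 99]
Insert 69: [23, 23, 43, 69, 79, 95, 99]
Insert 99: [23, 23, 43, 69, 79, 95, 99]

Sorted: [23, 23, 43, 69, 79, 95, 99]


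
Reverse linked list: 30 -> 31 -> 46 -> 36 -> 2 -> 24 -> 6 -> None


Step 1: curr=30, set curr.next=prev(None) | reversed so far: 30
Step 2: curr=31, set curr.next=prev(30) | reversed so far: 31 -> 30
Step 3: curr=46, set curr.next=prev(31) | reversed so far: 46 -> 31 -> 30
Step 4: curr=36, set curr.next=prev(46) | reversed so far: 36 -> 46 -> 31 -> 30
Step 5: curr=2, set curr.next=prev(36) | reversed so far: 2 -> 36 -> 46 -> 31 -> 30
Step 6: curr=24, set curr.next=prev(2) | reversed so far: 24 -> 2 -> 36 -> 46 -> 31 -> 30
Step 7: curr=6, set curr.next=prev(24) | reversed so far: 6 -> 24 -> 2 -> 36 -> 46 -> 31 -> 30

6 -> 24 -> 2 -> 36 -> 46 -> 31 -> 30 -> None


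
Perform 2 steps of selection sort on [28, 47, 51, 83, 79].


Initial: [28, 47, 51, 83, 79]
Step 1: min=28 at 0
  Swap: [28, 47, 51, 83, 79]
Step 2: min=47 at 1
  Swap: [28, 47, 51, 83, 79]

After 2 steps: [28, 47, 51, 83, 79]


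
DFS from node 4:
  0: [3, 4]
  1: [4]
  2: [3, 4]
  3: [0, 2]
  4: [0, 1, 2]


Visit 4, push [2, 1, 0]
Visit 0, push [3]
Visit 3, push [2]
Visit 2, push []
Visit 1, push []

DFS order: [4, 0, 3, 2, 1]


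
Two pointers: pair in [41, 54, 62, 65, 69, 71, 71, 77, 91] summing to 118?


lo=0(41)+hi=8(91)=132
lo=0(41)+hi=7(77)=118

Yes: 41+77=118


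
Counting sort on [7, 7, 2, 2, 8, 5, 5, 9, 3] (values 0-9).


Input: [7, 7, 2, 2, 8, 5, 5, 9, 3]
Counts: [0, 0, 2, 1, 0, 2, 0, 2, 1, 1]

Sorted: [2, 2, 3, 5, 5, 7, 7, 8, 9]


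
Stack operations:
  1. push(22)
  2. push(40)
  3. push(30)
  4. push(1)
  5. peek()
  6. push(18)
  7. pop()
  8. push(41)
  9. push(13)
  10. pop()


push(22) -> [22]
push(40) -> [22, 40]
push(30) -> [22, 40, 30]
push(1) -> [22, 40, 30, 1]
peek()->1
push(18) -> [22, 40, 30, 1, 18]
pop()->18, [22, 40, 30, 1]
push(41) -> [22, 40, 30, 1, 41]
push(13) -> [22, 40, 30, 1, 41, 13]
pop()->13, [22, 40, 30, 1, 41]

Final stack: [22, 40, 30, 1, 41]


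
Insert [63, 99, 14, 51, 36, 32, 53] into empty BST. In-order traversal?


Insert 63: root
Insert 99: R from 63
Insert 14: L from 63
Insert 51: L from 63 -> R from 14
Insert 36: L from 63 -> R from 14 -> L from 51
Insert 32: L from 63 -> R from 14 -> L from 51 -> L from 36
Insert 53: L from 63 -> R from 14 -> R from 51

In-order: [14, 32, 36, 51, 53, 63, 99]


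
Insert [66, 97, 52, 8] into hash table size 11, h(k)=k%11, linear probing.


Insert 66: h=0 -> slot 0
Insert 97: h=9 -> slot 9
Insert 52: h=8 -> slot 8
Insert 8: h=8, 2 probes -> slot 10

Table: [66, None, None, None, None, None, None, None, 52, 97, 8]


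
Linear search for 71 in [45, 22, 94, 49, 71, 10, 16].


i=0: 45!=71
i=1: 22!=71
i=2: 94!=71
i=3: 49!=71
i=4: 71==71 found!

Found at 4, 5 comps


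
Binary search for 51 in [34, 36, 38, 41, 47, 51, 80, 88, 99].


Step 1: lo=0, hi=8, mid=4, val=47
Step 2: lo=5, hi=8, mid=6, val=80
Step 3: lo=5, hi=5, mid=5, val=51

Found at index 5


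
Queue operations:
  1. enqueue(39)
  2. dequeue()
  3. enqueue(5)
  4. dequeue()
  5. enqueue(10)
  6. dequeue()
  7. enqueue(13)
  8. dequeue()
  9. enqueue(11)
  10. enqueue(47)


enqueue(39) -> [39]
dequeue()->39, []
enqueue(5) -> [5]
dequeue()->5, []
enqueue(10) -> [10]
dequeue()->10, []
enqueue(13) -> [13]
dequeue()->13, []
enqueue(11) -> [11]
enqueue(47) -> [11, 47]

Final queue: [11, 47]


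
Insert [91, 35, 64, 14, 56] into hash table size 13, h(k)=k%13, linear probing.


Insert 91: h=0 -> slot 0
Insert 35: h=9 -> slot 9
Insert 64: h=12 -> slot 12
Insert 14: h=1 -> slot 1
Insert 56: h=4 -> slot 4

Table: [91, 14, None, None, 56, None, None, None, None, 35, None, None, 64]


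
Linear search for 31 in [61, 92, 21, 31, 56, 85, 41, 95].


i=0: 61!=31
i=1: 92!=31
i=2: 21!=31
i=3: 31==31 found!

Found at 3, 4 comps


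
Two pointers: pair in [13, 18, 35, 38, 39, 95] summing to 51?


lo=0(13)+hi=5(95)=108
lo=0(13)+hi=4(39)=52
lo=0(13)+hi=3(38)=51

Yes: 13+38=51


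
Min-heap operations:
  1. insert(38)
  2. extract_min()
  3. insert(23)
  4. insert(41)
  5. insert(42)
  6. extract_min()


insert(38) -> [38]
extract_min()->38, []
insert(23) -> [23]
insert(41) -> [23, 41]
insert(42) -> [23, 41, 42]
extract_min()->23, [41, 42]

Final heap: [41, 42]


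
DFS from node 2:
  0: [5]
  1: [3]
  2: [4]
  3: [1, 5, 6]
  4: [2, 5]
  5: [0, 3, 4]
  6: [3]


Visit 2, push [4]
Visit 4, push [5]
Visit 5, push [3, 0]
Visit 0, push []
Visit 3, push [6, 1]
Visit 1, push []
Visit 6, push []

DFS order: [2, 4, 5, 0, 3, 1, 6]


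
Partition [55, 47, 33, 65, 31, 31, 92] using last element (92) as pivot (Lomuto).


Pivot: 92
  55 <= 92: advance i (no swap)
  47 <= 92: advance i (no swap)
  33 <= 92: advance i (no swap)
  65 <= 92: advance i (no swap)
  31 <= 92: advance i (no swap)
  31 <= 92: advance i (no swap)
Place pivot at 6: [55, 47, 33, 65, 31, 31, 92]

Partitioned: [55, 47, 33, 65, 31, 31, 92]


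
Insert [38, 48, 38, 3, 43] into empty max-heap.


Insert 38: [38]
Insert 48: [48, 38]
Insert 38: [48, 38, 38]
Insert 3: [48, 38, 38, 3]
Insert 43: [48, 43, 38, 3, 38]

Final heap: [48, 43, 38, 3, 38]


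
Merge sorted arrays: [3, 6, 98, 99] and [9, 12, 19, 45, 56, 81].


Take 3 from A
Take 6 from A
Take 9 from B
Take 12 from B
Take 19 from B
Take 45 from B
Take 56 from B
Take 81 from B

Merged: [3, 6, 9, 12, 19, 45, 56, 81, 98, 99]


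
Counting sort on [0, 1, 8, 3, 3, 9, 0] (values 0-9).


Input: [0, 1, 8, 3, 3, 9, 0]
Counts: [2, 1, 0, 2, 0, 0, 0, 0, 1, 1]

Sorted: [0, 0, 1, 3, 3, 8, 9]


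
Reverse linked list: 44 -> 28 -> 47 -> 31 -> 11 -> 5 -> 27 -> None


Step 1: curr=44, set curr.next=prev(None) | reversed so far: 44
Step 2: curr=28, set curr.next=prev(44) | reversed so far: 28 -> 44
Step 3: curr=47, set curr.next=prev(28) | reversed so far: 47 -> 28 -> 44
Step 4: curr=31, set curr.next=prev(47) | reversed so far: 31 -> 47 -> 28 -> 44
Step 5: curr=11, set curr.next=prev(31) | reversed so far: 11 -> 31 -> 47 -> 28 -> 44
Step 6: curr=5, set curr.next=prev(11) | reversed so far: 5 -> 11 -> 31 -> 47 -> 28 -> 44
Step 7: curr=27, set curr.next=prev(5) | reversed so far: 27 -> 5 -> 11 -> 31 -> 47 -> 28 -> 44

27 -> 5 -> 11 -> 31 -> 47 -> 28 -> 44 -> None


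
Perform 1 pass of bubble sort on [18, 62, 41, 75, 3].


Initial: [18, 62, 41, 75, 3]
Pass 1: [18, 41, 62, 3, 75] (2 swaps)

After 1 pass: [18, 41, 62, 3, 75]


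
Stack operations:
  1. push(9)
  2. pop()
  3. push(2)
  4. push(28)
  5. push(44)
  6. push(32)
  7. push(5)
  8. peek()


push(9) -> [9]
pop()->9, []
push(2) -> [2]
push(28) -> [2, 28]
push(44) -> [2, 28, 44]
push(32) -> [2, 28, 44, 32]
push(5) -> [2, 28, 44, 32, 5]
peek()->5

Final stack: [2, 28, 44, 32, 5]


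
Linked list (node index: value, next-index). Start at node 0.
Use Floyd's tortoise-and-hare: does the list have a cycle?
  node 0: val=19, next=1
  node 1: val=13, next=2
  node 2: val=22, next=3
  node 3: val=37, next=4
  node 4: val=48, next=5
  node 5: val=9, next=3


Floyd's tortoise (slow, +1) and hare (fast, +2):
  init: slow=0, fast=0
  step 1: slow=1, fast=2
  step 2: slow=2, fast=4
  step 3: slow=3, fast=3
  slow == fast at node 3: cycle detected

Cycle: yes


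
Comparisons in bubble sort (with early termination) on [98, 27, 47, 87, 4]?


Algorithm: bubble sort (with early termination)
Input: [98, 27, 47, 87, 4]
Sorted: [4, 27, 47, 87, 98]

10


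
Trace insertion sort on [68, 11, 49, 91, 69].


Initial: [68, 11, 49, 91, 69]
Insert 11: [11, 68, 49, 91, 69]
Insert 49: [11, 49, 68, 91, 69]
Insert 91: [11, 49, 68, 91, 69]
Insert 69: [11, 49, 68, 69, 91]

Sorted: [11, 49, 68, 69, 91]


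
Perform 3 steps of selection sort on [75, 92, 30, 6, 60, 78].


Initial: [75, 92, 30, 6, 60, 78]
Step 1: min=6 at 3
  Swap: [6, 92, 30, 75, 60, 78]
Step 2: min=30 at 2
  Swap: [6, 30, 92, 75, 60, 78]
Step 3: min=60 at 4
  Swap: [6, 30, 60, 75, 92, 78]

After 3 steps: [6, 30, 60, 75, 92, 78]


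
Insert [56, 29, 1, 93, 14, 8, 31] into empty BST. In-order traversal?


Insert 56: root
Insert 29: L from 56
Insert 1: L from 56 -> L from 29
Insert 93: R from 56
Insert 14: L from 56 -> L from 29 -> R from 1
Insert 8: L from 56 -> L from 29 -> R from 1 -> L from 14
Insert 31: L from 56 -> R from 29

In-order: [1, 8, 14, 29, 31, 56, 93]


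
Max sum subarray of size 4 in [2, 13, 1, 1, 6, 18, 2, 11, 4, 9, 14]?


[0:4]: 17
[1:5]: 21
[2:6]: 26
[3:7]: 27
[4:8]: 37
[5:9]: 35
[6:10]: 26
[7:11]: 38

Max: 38 at [7:11]


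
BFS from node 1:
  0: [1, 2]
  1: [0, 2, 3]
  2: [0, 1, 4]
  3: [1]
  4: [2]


Visit 1, enqueue [0, 2, 3]
Visit 0, enqueue []
Visit 2, enqueue [4]
Visit 3, enqueue []
Visit 4, enqueue []

BFS order: [1, 0, 2, 3, 4]


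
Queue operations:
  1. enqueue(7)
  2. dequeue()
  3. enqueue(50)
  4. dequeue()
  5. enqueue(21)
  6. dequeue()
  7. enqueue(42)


enqueue(7) -> [7]
dequeue()->7, []
enqueue(50) -> [50]
dequeue()->50, []
enqueue(21) -> [21]
dequeue()->21, []
enqueue(42) -> [42]

Final queue: [42]


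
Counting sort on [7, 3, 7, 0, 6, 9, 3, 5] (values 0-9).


Input: [7, 3, 7, 0, 6, 9, 3, 5]
Counts: [1, 0, 0, 2, 0, 1, 1, 2, 0, 1]

Sorted: [0, 3, 3, 5, 6, 7, 7, 9]


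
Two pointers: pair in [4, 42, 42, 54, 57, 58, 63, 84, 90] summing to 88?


lo=0(4)+hi=8(90)=94
lo=0(4)+hi=7(84)=88

Yes: 4+84=88


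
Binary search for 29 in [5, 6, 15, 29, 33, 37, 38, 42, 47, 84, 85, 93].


Step 1: lo=0, hi=11, mid=5, val=37
Step 2: lo=0, hi=4, mid=2, val=15
Step 3: lo=3, hi=4, mid=3, val=29

Found at index 3


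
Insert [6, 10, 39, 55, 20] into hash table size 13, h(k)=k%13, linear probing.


Insert 6: h=6 -> slot 6
Insert 10: h=10 -> slot 10
Insert 39: h=0 -> slot 0
Insert 55: h=3 -> slot 3
Insert 20: h=7 -> slot 7

Table: [39, None, None, 55, None, None, 6, 20, None, None, 10, None, None]


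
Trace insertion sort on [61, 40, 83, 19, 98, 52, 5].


Initial: [61, 40, 83, 19, 98, 52, 5]
Insert 40: [40, 61, 83, 19, 98, 52, 5]
Insert 83: [40, 61, 83, 19, 98, 52, 5]
Insert 19: [19, 40, 61, 83, 98, 52, 5]
Insert 98: [19, 40, 61, 83, 98, 52, 5]
Insert 52: [19, 40, 52, 61, 83, 98, 5]
Insert 5: [5, 19, 40, 52, 61, 83, 98]

Sorted: [5, 19, 40, 52, 61, 83, 98]


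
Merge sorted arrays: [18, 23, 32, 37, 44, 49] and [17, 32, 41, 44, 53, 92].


Take 17 from B
Take 18 from A
Take 23 from A
Take 32 from A
Take 32 from B
Take 37 from A
Take 41 from B
Take 44 from A
Take 44 from B
Take 49 from A

Merged: [17, 18, 23, 32, 32, 37, 41, 44, 44, 49, 53, 92]


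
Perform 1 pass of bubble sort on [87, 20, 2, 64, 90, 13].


Initial: [87, 20, 2, 64, 90, 13]
Pass 1: [20, 2, 64, 87, 13, 90] (4 swaps)

After 1 pass: [20, 2, 64, 87, 13, 90]


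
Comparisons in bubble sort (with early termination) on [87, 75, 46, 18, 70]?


Algorithm: bubble sort (with early termination)
Input: [87, 75, 46, 18, 70]
Sorted: [18, 46, 70, 75, 87]

10


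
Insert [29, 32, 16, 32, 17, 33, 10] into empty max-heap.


Insert 29: [29]
Insert 32: [32, 29]
Insert 16: [32, 29, 16]
Insert 32: [32, 32, 16, 29]
Insert 17: [32, 32, 16, 29, 17]
Insert 33: [33, 32, 32, 29, 17, 16]
Insert 10: [33, 32, 32, 29, 17, 16, 10]

Final heap: [33, 32, 32, 29, 17, 16, 10]


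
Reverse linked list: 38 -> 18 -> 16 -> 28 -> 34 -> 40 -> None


Step 1: curr=38, set curr.next=prev(None) | reversed so far: 38
Step 2: curr=18, set curr.next=prev(38) | reversed so far: 18 -> 38
Step 3: curr=16, set curr.next=prev(18) | reversed so far: 16 -> 18 -> 38
Step 4: curr=28, set curr.next=prev(16) | reversed so far: 28 -> 16 -> 18 -> 38
Step 5: curr=34, set curr.next=prev(28) | reversed so far: 34 -> 28 -> 16 -> 18 -> 38
Step 6: curr=40, set curr.next=prev(34) | reversed so far: 40 -> 34 -> 28 -> 16 -> 18 -> 38

40 -> 34 -> 28 -> 16 -> 18 -> 38 -> None


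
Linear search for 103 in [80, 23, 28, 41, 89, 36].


i=0: 80!=103
i=1: 23!=103
i=2: 28!=103
i=3: 41!=103
i=4: 89!=103
i=5: 36!=103

Not found, 6 comps


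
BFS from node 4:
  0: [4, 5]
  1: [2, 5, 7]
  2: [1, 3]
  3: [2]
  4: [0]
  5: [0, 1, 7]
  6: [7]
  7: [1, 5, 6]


Visit 4, enqueue [0]
Visit 0, enqueue [5]
Visit 5, enqueue [1, 7]
Visit 1, enqueue [2]
Visit 7, enqueue [6]
Visit 2, enqueue [3]
Visit 6, enqueue []
Visit 3, enqueue []

BFS order: [4, 0, 5, 1, 7, 2, 6, 3]


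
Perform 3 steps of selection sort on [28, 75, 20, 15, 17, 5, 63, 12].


Initial: [28, 75, 20, 15, 17, 5, 63, 12]
Step 1: min=5 at 5
  Swap: [5, 75, 20, 15, 17, 28, 63, 12]
Step 2: min=12 at 7
  Swap: [5, 12, 20, 15, 17, 28, 63, 75]
Step 3: min=15 at 3
  Swap: [5, 12, 15, 20, 17, 28, 63, 75]

After 3 steps: [5, 12, 15, 20, 17, 28, 63, 75]


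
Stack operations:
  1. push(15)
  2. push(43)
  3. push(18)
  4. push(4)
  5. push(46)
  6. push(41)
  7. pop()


push(15) -> [15]
push(43) -> [15, 43]
push(18) -> [15, 43, 18]
push(4) -> [15, 43, 18, 4]
push(46) -> [15, 43, 18, 4, 46]
push(41) -> [15, 43, 18, 4, 46, 41]
pop()->41, [15, 43, 18, 4, 46]

Final stack: [15, 43, 18, 4, 46]


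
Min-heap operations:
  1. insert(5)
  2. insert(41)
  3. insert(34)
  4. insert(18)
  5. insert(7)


insert(5) -> [5]
insert(41) -> [5, 41]
insert(34) -> [5, 41, 34]
insert(18) -> [5, 18, 34, 41]
insert(7) -> [5, 7, 34, 41, 18]

Final heap: [5, 7, 34, 41, 18]


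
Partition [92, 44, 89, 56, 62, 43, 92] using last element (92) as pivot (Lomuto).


Pivot: 92
  92 <= 92: advance i (no swap)
  44 <= 92: advance i (no swap)
  89 <= 92: advance i (no swap)
  56 <= 92: advance i (no swap)
  62 <= 92: advance i (no swap)
  43 <= 92: advance i (no swap)
Place pivot at 6: [92, 44, 89, 56, 62, 43, 92]

Partitioned: [92, 44, 89, 56, 62, 43, 92]


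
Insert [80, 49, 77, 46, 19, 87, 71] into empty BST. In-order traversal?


Insert 80: root
Insert 49: L from 80
Insert 77: L from 80 -> R from 49
Insert 46: L from 80 -> L from 49
Insert 19: L from 80 -> L from 49 -> L from 46
Insert 87: R from 80
Insert 71: L from 80 -> R from 49 -> L from 77

In-order: [19, 46, 49, 71, 77, 80, 87]


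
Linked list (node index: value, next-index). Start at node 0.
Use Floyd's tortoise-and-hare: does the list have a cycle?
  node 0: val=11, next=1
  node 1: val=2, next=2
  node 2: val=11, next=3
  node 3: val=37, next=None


Floyd's tortoise (slow, +1) and hare (fast, +2):
  init: slow=0, fast=0
  step 1: slow=1, fast=2
  step 2: fast 2->3->None, no cycle

Cycle: no


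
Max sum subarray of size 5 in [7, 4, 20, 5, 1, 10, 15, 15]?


[0:5]: 37
[1:6]: 40
[2:7]: 51
[3:8]: 46

Max: 51 at [2:7]


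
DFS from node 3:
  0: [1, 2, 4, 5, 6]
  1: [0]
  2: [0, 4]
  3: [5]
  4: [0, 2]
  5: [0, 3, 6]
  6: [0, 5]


Visit 3, push [5]
Visit 5, push [6, 0]
Visit 0, push [6, 4, 2, 1]
Visit 1, push []
Visit 2, push [4]
Visit 4, push []
Visit 6, push []

DFS order: [3, 5, 0, 1, 2, 4, 6]


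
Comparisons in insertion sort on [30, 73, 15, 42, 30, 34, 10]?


Algorithm: insertion sort
Input: [30, 73, 15, 42, 30, 34, 10]
Sorted: [10, 15, 30, 30, 34, 42, 73]

17


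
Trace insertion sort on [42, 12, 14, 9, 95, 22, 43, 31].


Initial: [42, 12, 14, 9, 95, 22, 43, 31]
Insert 12: [12, 42, 14, 9, 95, 22, 43, 31]
Insert 14: [12, 14, 42, 9, 95, 22, 43, 31]
Insert 9: [9, 12, 14, 42, 95, 22, 43, 31]
Insert 95: [9, 12, 14, 42, 95, 22, 43, 31]
Insert 22: [9, 12, 14, 22, 42, 95, 43, 31]
Insert 43: [9, 12, 14, 22, 42, 43, 95, 31]
Insert 31: [9, 12, 14, 22, 31, 42, 43, 95]

Sorted: [9, 12, 14, 22, 31, 42, 43, 95]


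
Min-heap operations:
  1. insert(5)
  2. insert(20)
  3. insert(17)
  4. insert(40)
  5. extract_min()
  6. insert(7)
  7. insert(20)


insert(5) -> [5]
insert(20) -> [5, 20]
insert(17) -> [5, 20, 17]
insert(40) -> [5, 20, 17, 40]
extract_min()->5, [17, 20, 40]
insert(7) -> [7, 17, 40, 20]
insert(20) -> [7, 17, 40, 20, 20]

Final heap: [7, 17, 40, 20, 20]


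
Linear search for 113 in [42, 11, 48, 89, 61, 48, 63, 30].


i=0: 42!=113
i=1: 11!=113
i=2: 48!=113
i=3: 89!=113
i=4: 61!=113
i=5: 48!=113
i=6: 63!=113
i=7: 30!=113

Not found, 8 comps


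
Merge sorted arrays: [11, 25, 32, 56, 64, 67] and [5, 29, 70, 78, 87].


Take 5 from B
Take 11 from A
Take 25 from A
Take 29 from B
Take 32 from A
Take 56 from A
Take 64 from A
Take 67 from A

Merged: [5, 11, 25, 29, 32, 56, 64, 67, 70, 78, 87]


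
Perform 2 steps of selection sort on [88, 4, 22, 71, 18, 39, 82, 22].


Initial: [88, 4, 22, 71, 18, 39, 82, 22]
Step 1: min=4 at 1
  Swap: [4, 88, 22, 71, 18, 39, 82, 22]
Step 2: min=18 at 4
  Swap: [4, 18, 22, 71, 88, 39, 82, 22]

After 2 steps: [4, 18, 22, 71, 88, 39, 82, 22]


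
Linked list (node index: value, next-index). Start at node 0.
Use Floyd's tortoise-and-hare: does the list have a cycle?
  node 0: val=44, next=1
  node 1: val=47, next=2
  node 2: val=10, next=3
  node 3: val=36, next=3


Floyd's tortoise (slow, +1) and hare (fast, +2):
  init: slow=0, fast=0
  step 1: slow=1, fast=2
  step 2: slow=2, fast=3
  step 3: slow=3, fast=3
  slow == fast at node 3: cycle detected

Cycle: yes


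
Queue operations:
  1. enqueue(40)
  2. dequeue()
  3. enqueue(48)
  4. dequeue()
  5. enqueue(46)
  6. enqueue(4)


enqueue(40) -> [40]
dequeue()->40, []
enqueue(48) -> [48]
dequeue()->48, []
enqueue(46) -> [46]
enqueue(4) -> [46, 4]

Final queue: [46, 4]


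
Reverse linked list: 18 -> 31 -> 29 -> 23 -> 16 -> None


Step 1: curr=18, set curr.next=prev(None) | reversed so far: 18
Step 2: curr=31, set curr.next=prev(18) | reversed so far: 31 -> 18
Step 3: curr=29, set curr.next=prev(31) | reversed so far: 29 -> 31 -> 18
Step 4: curr=23, set curr.next=prev(29) | reversed so far: 23 -> 29 -> 31 -> 18
Step 5: curr=16, set curr.next=prev(23) | reversed so far: 16 -> 23 -> 29 -> 31 -> 18

16 -> 23 -> 29 -> 31 -> 18 -> None


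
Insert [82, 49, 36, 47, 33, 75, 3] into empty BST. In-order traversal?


Insert 82: root
Insert 49: L from 82
Insert 36: L from 82 -> L from 49
Insert 47: L from 82 -> L from 49 -> R from 36
Insert 33: L from 82 -> L from 49 -> L from 36
Insert 75: L from 82 -> R from 49
Insert 3: L from 82 -> L from 49 -> L from 36 -> L from 33

In-order: [3, 33, 36, 47, 49, 75, 82]


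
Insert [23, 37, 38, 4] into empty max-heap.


Insert 23: [23]
Insert 37: [37, 23]
Insert 38: [38, 23, 37]
Insert 4: [38, 23, 37, 4]

Final heap: [38, 23, 37, 4]


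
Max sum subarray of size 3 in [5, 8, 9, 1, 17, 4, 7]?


[0:3]: 22
[1:4]: 18
[2:5]: 27
[3:6]: 22
[4:7]: 28

Max: 28 at [4:7]


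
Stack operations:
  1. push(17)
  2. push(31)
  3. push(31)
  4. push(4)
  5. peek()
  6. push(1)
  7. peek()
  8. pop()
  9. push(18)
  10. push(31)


push(17) -> [17]
push(31) -> [17, 31]
push(31) -> [17, 31, 31]
push(4) -> [17, 31, 31, 4]
peek()->4
push(1) -> [17, 31, 31, 4, 1]
peek()->1
pop()->1, [17, 31, 31, 4]
push(18) -> [17, 31, 31, 4, 18]
push(31) -> [17, 31, 31, 4, 18, 31]

Final stack: [17, 31, 31, 4, 18, 31]


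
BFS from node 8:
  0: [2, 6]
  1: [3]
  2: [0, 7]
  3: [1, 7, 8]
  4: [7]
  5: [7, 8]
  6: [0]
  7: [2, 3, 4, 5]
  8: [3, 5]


Visit 8, enqueue [3, 5]
Visit 3, enqueue [1, 7]
Visit 5, enqueue []
Visit 1, enqueue []
Visit 7, enqueue [2, 4]
Visit 2, enqueue [0]
Visit 4, enqueue []
Visit 0, enqueue [6]
Visit 6, enqueue []

BFS order: [8, 3, 5, 1, 7, 2, 4, 0, 6]


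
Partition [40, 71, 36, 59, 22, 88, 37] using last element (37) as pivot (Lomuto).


Pivot: 37
  36 <= 37: swap -> [36, 71, 40, 59, 22, 88, 37]
  22 <= 37: swap -> [36, 22, 40, 59, 71, 88, 37]
Place pivot at 2: [36, 22, 37, 59, 71, 88, 40]

Partitioned: [36, 22, 37, 59, 71, 88, 40]


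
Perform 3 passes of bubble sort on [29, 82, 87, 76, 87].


Initial: [29, 82, 87, 76, 87]
Pass 1: [29, 82, 76, 87, 87] (1 swaps)
Pass 2: [29, 76, 82, 87, 87] (1 swaps)
Pass 3: [29, 76, 82, 87, 87] (0 swaps)

After 3 passes: [29, 76, 82, 87, 87]


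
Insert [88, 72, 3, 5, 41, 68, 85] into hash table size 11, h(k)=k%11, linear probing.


Insert 88: h=0 -> slot 0
Insert 72: h=6 -> slot 6
Insert 3: h=3 -> slot 3
Insert 5: h=5 -> slot 5
Insert 41: h=8 -> slot 8
Insert 68: h=2 -> slot 2
Insert 85: h=8, 1 probes -> slot 9

Table: [88, None, 68, 3, None, 5, 72, None, 41, 85, None]


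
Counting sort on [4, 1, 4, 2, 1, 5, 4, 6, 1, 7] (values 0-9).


Input: [4, 1, 4, 2, 1, 5, 4, 6, 1, 7]
Counts: [0, 3, 1, 0, 3, 1, 1, 1, 0, 0]

Sorted: [1, 1, 1, 2, 4, 4, 4, 5, 6, 7]


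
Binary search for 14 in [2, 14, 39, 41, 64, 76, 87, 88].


Step 1: lo=0, hi=7, mid=3, val=41
Step 2: lo=0, hi=2, mid=1, val=14

Found at index 1


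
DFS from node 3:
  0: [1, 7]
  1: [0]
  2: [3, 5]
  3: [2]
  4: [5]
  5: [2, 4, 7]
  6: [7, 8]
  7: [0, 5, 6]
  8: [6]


Visit 3, push [2]
Visit 2, push [5]
Visit 5, push [7, 4]
Visit 4, push []
Visit 7, push [6, 0]
Visit 0, push [1]
Visit 1, push []
Visit 6, push [8]
Visit 8, push []

DFS order: [3, 2, 5, 4, 7, 0, 1, 6, 8]


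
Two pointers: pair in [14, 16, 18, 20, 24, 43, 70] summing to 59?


lo=0(14)+hi=6(70)=84
lo=0(14)+hi=5(43)=57
lo=1(16)+hi=5(43)=59

Yes: 16+43=59


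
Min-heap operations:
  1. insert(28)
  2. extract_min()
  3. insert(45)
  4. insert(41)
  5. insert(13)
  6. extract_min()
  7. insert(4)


insert(28) -> [28]
extract_min()->28, []
insert(45) -> [45]
insert(41) -> [41, 45]
insert(13) -> [13, 45, 41]
extract_min()->13, [41, 45]
insert(4) -> [4, 45, 41]

Final heap: [4, 45, 41]


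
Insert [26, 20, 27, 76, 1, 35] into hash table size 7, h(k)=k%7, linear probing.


Insert 26: h=5 -> slot 5
Insert 20: h=6 -> slot 6
Insert 27: h=6, 1 probes -> slot 0
Insert 76: h=6, 2 probes -> slot 1
Insert 1: h=1, 1 probes -> slot 2
Insert 35: h=0, 3 probes -> slot 3

Table: [27, 76, 1, 35, None, 26, 20]


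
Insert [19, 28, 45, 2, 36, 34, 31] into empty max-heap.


Insert 19: [19]
Insert 28: [28, 19]
Insert 45: [45, 19, 28]
Insert 2: [45, 19, 28, 2]
Insert 36: [45, 36, 28, 2, 19]
Insert 34: [45, 36, 34, 2, 19, 28]
Insert 31: [45, 36, 34, 2, 19, 28, 31]

Final heap: [45, 36, 34, 2, 19, 28, 31]


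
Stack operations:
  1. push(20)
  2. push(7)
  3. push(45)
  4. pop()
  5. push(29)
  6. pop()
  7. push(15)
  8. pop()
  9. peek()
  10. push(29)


push(20) -> [20]
push(7) -> [20, 7]
push(45) -> [20, 7, 45]
pop()->45, [20, 7]
push(29) -> [20, 7, 29]
pop()->29, [20, 7]
push(15) -> [20, 7, 15]
pop()->15, [20, 7]
peek()->7
push(29) -> [20, 7, 29]

Final stack: [20, 7, 29]


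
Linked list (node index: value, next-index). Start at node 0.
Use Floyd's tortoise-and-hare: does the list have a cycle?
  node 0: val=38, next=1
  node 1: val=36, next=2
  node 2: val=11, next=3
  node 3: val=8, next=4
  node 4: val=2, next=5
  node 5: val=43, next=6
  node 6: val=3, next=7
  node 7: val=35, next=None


Floyd's tortoise (slow, +1) and hare (fast, +2):
  init: slow=0, fast=0
  step 1: slow=1, fast=2
  step 2: slow=2, fast=4
  step 3: slow=3, fast=6
  step 4: fast 6->7->None, no cycle

Cycle: no


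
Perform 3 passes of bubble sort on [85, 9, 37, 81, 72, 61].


Initial: [85, 9, 37, 81, 72, 61]
Pass 1: [9, 37, 81, 72, 61, 85] (5 swaps)
Pass 2: [9, 37, 72, 61, 81, 85] (2 swaps)
Pass 3: [9, 37, 61, 72, 81, 85] (1 swaps)

After 3 passes: [9, 37, 61, 72, 81, 85]


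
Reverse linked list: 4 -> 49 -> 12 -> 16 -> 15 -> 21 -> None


Step 1: curr=4, set curr.next=prev(None) | reversed so far: 4
Step 2: curr=49, set curr.next=prev(4) | reversed so far: 49 -> 4
Step 3: curr=12, set curr.next=prev(49) | reversed so far: 12 -> 49 -> 4
Step 4: curr=16, set curr.next=prev(12) | reversed so far: 16 -> 12 -> 49 -> 4
Step 5: curr=15, set curr.next=prev(16) | reversed so far: 15 -> 16 -> 12 -> 49 -> 4
Step 6: curr=21, set curr.next=prev(15) | reversed so far: 21 -> 15 -> 16 -> 12 -> 49 -> 4

21 -> 15 -> 16 -> 12 -> 49 -> 4 -> None


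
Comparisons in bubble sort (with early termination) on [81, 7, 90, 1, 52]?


Algorithm: bubble sort (with early termination)
Input: [81, 7, 90, 1, 52]
Sorted: [1, 7, 52, 81, 90]

10


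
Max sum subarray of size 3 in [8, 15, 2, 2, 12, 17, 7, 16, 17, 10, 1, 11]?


[0:3]: 25
[1:4]: 19
[2:5]: 16
[3:6]: 31
[4:7]: 36
[5:8]: 40
[6:9]: 40
[7:10]: 43
[8:11]: 28
[9:12]: 22

Max: 43 at [7:10]


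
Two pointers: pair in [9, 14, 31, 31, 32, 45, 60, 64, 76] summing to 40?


lo=0(9)+hi=8(76)=85
lo=0(9)+hi=7(64)=73
lo=0(9)+hi=6(60)=69
lo=0(9)+hi=5(45)=54
lo=0(9)+hi=4(32)=41
lo=0(9)+hi=3(31)=40

Yes: 9+31=40


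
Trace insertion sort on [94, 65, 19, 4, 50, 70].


Initial: [94, 65, 19, 4, 50, 70]
Insert 65: [65, 94, 19, 4, 50, 70]
Insert 19: [19, 65, 94, 4, 50, 70]
Insert 4: [4, 19, 65, 94, 50, 70]
Insert 50: [4, 19, 50, 65, 94, 70]
Insert 70: [4, 19, 50, 65, 70, 94]

Sorted: [4, 19, 50, 65, 70, 94]


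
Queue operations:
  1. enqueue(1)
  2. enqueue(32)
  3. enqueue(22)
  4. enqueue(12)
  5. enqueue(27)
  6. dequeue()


enqueue(1) -> [1]
enqueue(32) -> [1, 32]
enqueue(22) -> [1, 32, 22]
enqueue(12) -> [1, 32, 22, 12]
enqueue(27) -> [1, 32, 22, 12, 27]
dequeue()->1, [32, 22, 12, 27]

Final queue: [32, 22, 12, 27]


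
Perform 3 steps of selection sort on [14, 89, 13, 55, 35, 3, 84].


Initial: [14, 89, 13, 55, 35, 3, 84]
Step 1: min=3 at 5
  Swap: [3, 89, 13, 55, 35, 14, 84]
Step 2: min=13 at 2
  Swap: [3, 13, 89, 55, 35, 14, 84]
Step 3: min=14 at 5
  Swap: [3, 13, 14, 55, 35, 89, 84]

After 3 steps: [3, 13, 14, 55, 35, 89, 84]


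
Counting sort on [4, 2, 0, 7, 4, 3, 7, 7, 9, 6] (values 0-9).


Input: [4, 2, 0, 7, 4, 3, 7, 7, 9, 6]
Counts: [1, 0, 1, 1, 2, 0, 1, 3, 0, 1]

Sorted: [0, 2, 3, 4, 4, 6, 7, 7, 7, 9]


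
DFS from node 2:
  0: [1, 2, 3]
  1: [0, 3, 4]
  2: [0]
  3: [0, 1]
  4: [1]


Visit 2, push [0]
Visit 0, push [3, 1]
Visit 1, push [4, 3]
Visit 3, push []
Visit 4, push []

DFS order: [2, 0, 1, 3, 4]


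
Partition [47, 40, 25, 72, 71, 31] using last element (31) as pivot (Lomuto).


Pivot: 31
  25 <= 31: swap -> [25, 40, 47, 72, 71, 31]
Place pivot at 1: [25, 31, 47, 72, 71, 40]

Partitioned: [25, 31, 47, 72, 71, 40]


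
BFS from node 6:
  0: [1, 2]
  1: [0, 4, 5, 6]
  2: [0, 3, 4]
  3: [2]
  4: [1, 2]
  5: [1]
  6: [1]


Visit 6, enqueue [1]
Visit 1, enqueue [0, 4, 5]
Visit 0, enqueue [2]
Visit 4, enqueue []
Visit 5, enqueue []
Visit 2, enqueue [3]
Visit 3, enqueue []

BFS order: [6, 1, 0, 4, 5, 2, 3]


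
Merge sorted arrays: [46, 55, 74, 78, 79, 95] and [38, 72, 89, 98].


Take 38 from B
Take 46 from A
Take 55 from A
Take 72 from B
Take 74 from A
Take 78 from A
Take 79 from A
Take 89 from B
Take 95 from A

Merged: [38, 46, 55, 72, 74, 78, 79, 89, 95, 98]


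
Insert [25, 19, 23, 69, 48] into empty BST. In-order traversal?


Insert 25: root
Insert 19: L from 25
Insert 23: L from 25 -> R from 19
Insert 69: R from 25
Insert 48: R from 25 -> L from 69

In-order: [19, 23, 25, 48, 69]


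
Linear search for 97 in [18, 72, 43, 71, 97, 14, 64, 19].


i=0: 18!=97
i=1: 72!=97
i=2: 43!=97
i=3: 71!=97
i=4: 97==97 found!

Found at 4, 5 comps


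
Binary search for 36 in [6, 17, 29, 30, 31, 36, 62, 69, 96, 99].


Step 1: lo=0, hi=9, mid=4, val=31
Step 2: lo=5, hi=9, mid=7, val=69
Step 3: lo=5, hi=6, mid=5, val=36

Found at index 5


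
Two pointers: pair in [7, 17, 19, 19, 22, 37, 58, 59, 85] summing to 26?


lo=0(7)+hi=8(85)=92
lo=0(7)+hi=7(59)=66
lo=0(7)+hi=6(58)=65
lo=0(7)+hi=5(37)=44
lo=0(7)+hi=4(22)=29
lo=0(7)+hi=3(19)=26

Yes: 7+19=26


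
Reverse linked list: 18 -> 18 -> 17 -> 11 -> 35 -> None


Step 1: curr=18, set curr.next=prev(None) | reversed so far: 18
Step 2: curr=18, set curr.next=prev(18) | reversed so far: 18 -> 18
Step 3: curr=17, set curr.next=prev(18) | reversed so far: 17 -> 18 -> 18
Step 4: curr=11, set curr.next=prev(17) | reversed so far: 11 -> 17 -> 18 -> 18
Step 5: curr=35, set curr.next=prev(11) | reversed so far: 35 -> 11 -> 17 -> 18 -> 18

35 -> 11 -> 17 -> 18 -> 18 -> None


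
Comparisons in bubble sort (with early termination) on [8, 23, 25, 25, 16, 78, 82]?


Algorithm: bubble sort (with early termination)
Input: [8, 23, 25, 25, 16, 78, 82]
Sorted: [8, 16, 23, 25, 25, 78, 82]

18


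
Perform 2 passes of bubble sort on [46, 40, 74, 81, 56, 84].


Initial: [46, 40, 74, 81, 56, 84]
Pass 1: [40, 46, 74, 56, 81, 84] (2 swaps)
Pass 2: [40, 46, 56, 74, 81, 84] (1 swaps)

After 2 passes: [40, 46, 56, 74, 81, 84]


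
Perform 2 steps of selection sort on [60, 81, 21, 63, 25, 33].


Initial: [60, 81, 21, 63, 25, 33]
Step 1: min=21 at 2
  Swap: [21, 81, 60, 63, 25, 33]
Step 2: min=25 at 4
  Swap: [21, 25, 60, 63, 81, 33]

After 2 steps: [21, 25, 60, 63, 81, 33]


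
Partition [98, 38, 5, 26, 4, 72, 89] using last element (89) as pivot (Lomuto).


Pivot: 89
  38 <= 89: swap -> [38, 98, 5, 26, 4, 72, 89]
  5 <= 89: swap -> [38, 5, 98, 26, 4, 72, 89]
  26 <= 89: swap -> [38, 5, 26, 98, 4, 72, 89]
  4 <= 89: swap -> [38, 5, 26, 4, 98, 72, 89]
  72 <= 89: swap -> [38, 5, 26, 4, 72, 98, 89]
Place pivot at 5: [38, 5, 26, 4, 72, 89, 98]

Partitioned: [38, 5, 26, 4, 72, 89, 98]


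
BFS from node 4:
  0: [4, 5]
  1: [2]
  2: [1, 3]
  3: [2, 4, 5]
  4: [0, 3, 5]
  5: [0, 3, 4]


Visit 4, enqueue [0, 3, 5]
Visit 0, enqueue []
Visit 3, enqueue [2]
Visit 5, enqueue []
Visit 2, enqueue [1]
Visit 1, enqueue []

BFS order: [4, 0, 3, 5, 2, 1]


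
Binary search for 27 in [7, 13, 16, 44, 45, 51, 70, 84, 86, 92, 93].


Step 1: lo=0, hi=10, mid=5, val=51
Step 2: lo=0, hi=4, mid=2, val=16
Step 3: lo=3, hi=4, mid=3, val=44

Not found


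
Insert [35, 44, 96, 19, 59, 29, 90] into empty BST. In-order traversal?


Insert 35: root
Insert 44: R from 35
Insert 96: R from 35 -> R from 44
Insert 19: L from 35
Insert 59: R from 35 -> R from 44 -> L from 96
Insert 29: L from 35 -> R from 19
Insert 90: R from 35 -> R from 44 -> L from 96 -> R from 59

In-order: [19, 29, 35, 44, 59, 90, 96]


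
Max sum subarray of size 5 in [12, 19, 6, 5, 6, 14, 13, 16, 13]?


[0:5]: 48
[1:6]: 50
[2:7]: 44
[3:8]: 54
[4:9]: 62

Max: 62 at [4:9]


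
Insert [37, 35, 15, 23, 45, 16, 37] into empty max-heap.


Insert 37: [37]
Insert 35: [37, 35]
Insert 15: [37, 35, 15]
Insert 23: [37, 35, 15, 23]
Insert 45: [45, 37, 15, 23, 35]
Insert 16: [45, 37, 16, 23, 35, 15]
Insert 37: [45, 37, 37, 23, 35, 15, 16]

Final heap: [45, 37, 37, 23, 35, 15, 16]


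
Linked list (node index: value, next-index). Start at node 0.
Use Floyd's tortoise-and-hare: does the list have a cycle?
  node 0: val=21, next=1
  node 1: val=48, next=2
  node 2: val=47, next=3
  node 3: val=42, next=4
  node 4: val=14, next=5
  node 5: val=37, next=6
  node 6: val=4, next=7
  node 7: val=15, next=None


Floyd's tortoise (slow, +1) and hare (fast, +2):
  init: slow=0, fast=0
  step 1: slow=1, fast=2
  step 2: slow=2, fast=4
  step 3: slow=3, fast=6
  step 4: fast 6->7->None, no cycle

Cycle: no


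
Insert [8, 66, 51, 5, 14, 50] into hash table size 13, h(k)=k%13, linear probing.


Insert 8: h=8 -> slot 8
Insert 66: h=1 -> slot 1
Insert 51: h=12 -> slot 12
Insert 5: h=5 -> slot 5
Insert 14: h=1, 1 probes -> slot 2
Insert 50: h=11 -> slot 11

Table: [None, 66, 14, None, None, 5, None, None, 8, None, None, 50, 51]


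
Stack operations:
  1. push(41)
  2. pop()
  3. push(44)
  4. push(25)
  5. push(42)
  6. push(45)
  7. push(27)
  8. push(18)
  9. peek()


push(41) -> [41]
pop()->41, []
push(44) -> [44]
push(25) -> [44, 25]
push(42) -> [44, 25, 42]
push(45) -> [44, 25, 42, 45]
push(27) -> [44, 25, 42, 45, 27]
push(18) -> [44, 25, 42, 45, 27, 18]
peek()->18

Final stack: [44, 25, 42, 45, 27, 18]


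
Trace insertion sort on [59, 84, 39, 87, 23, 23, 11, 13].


Initial: [59, 84, 39, 87, 23, 23, 11, 13]
Insert 84: [59, 84, 39, 87, 23, 23, 11, 13]
Insert 39: [39, 59, 84, 87, 23, 23, 11, 13]
Insert 87: [39, 59, 84, 87, 23, 23, 11, 13]
Insert 23: [23, 39, 59, 84, 87, 23, 11, 13]
Insert 23: [23, 23, 39, 59, 84, 87, 11, 13]
Insert 11: [11, 23, 23, 39, 59, 84, 87, 13]
Insert 13: [11, 13, 23, 23, 39, 59, 84, 87]

Sorted: [11, 13, 23, 23, 39, 59, 84, 87]


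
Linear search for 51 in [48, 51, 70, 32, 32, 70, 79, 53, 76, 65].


i=0: 48!=51
i=1: 51==51 found!

Found at 1, 2 comps


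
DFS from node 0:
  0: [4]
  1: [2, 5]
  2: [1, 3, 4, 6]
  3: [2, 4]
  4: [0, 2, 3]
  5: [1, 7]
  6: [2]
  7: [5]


Visit 0, push [4]
Visit 4, push [3, 2]
Visit 2, push [6, 3, 1]
Visit 1, push [5]
Visit 5, push [7]
Visit 7, push []
Visit 3, push []
Visit 6, push []

DFS order: [0, 4, 2, 1, 5, 7, 3, 6]


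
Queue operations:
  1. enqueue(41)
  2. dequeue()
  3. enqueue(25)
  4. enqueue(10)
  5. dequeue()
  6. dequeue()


enqueue(41) -> [41]
dequeue()->41, []
enqueue(25) -> [25]
enqueue(10) -> [25, 10]
dequeue()->25, [10]
dequeue()->10, []

Final queue: []


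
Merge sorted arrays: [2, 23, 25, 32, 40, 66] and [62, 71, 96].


Take 2 from A
Take 23 from A
Take 25 from A
Take 32 from A
Take 40 from A
Take 62 from B
Take 66 from A

Merged: [2, 23, 25, 32, 40, 62, 66, 71, 96]


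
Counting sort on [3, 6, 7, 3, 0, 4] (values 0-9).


Input: [3, 6, 7, 3, 0, 4]
Counts: [1, 0, 0, 2, 1, 0, 1, 1, 0, 0]

Sorted: [0, 3, 3, 4, 6, 7]


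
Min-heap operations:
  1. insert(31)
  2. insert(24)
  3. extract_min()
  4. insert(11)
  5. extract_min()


insert(31) -> [31]
insert(24) -> [24, 31]
extract_min()->24, [31]
insert(11) -> [11, 31]
extract_min()->11, [31]

Final heap: [31]


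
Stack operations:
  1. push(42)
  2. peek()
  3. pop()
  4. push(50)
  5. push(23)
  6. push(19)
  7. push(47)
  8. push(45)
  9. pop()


push(42) -> [42]
peek()->42
pop()->42, []
push(50) -> [50]
push(23) -> [50, 23]
push(19) -> [50, 23, 19]
push(47) -> [50, 23, 19, 47]
push(45) -> [50, 23, 19, 47, 45]
pop()->45, [50, 23, 19, 47]

Final stack: [50, 23, 19, 47]


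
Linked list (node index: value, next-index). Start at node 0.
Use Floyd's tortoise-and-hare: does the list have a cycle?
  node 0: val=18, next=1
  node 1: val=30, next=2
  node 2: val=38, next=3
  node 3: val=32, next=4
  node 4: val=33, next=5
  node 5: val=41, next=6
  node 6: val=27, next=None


Floyd's tortoise (slow, +1) and hare (fast, +2):
  init: slow=0, fast=0
  step 1: slow=1, fast=2
  step 2: slow=2, fast=4
  step 3: slow=3, fast=6
  step 4: fast -> None, no cycle

Cycle: no


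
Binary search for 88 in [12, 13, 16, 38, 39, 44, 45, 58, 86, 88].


Step 1: lo=0, hi=9, mid=4, val=39
Step 2: lo=5, hi=9, mid=7, val=58
Step 3: lo=8, hi=9, mid=8, val=86
Step 4: lo=9, hi=9, mid=9, val=88

Found at index 9


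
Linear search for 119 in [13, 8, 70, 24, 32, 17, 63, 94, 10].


i=0: 13!=119
i=1: 8!=119
i=2: 70!=119
i=3: 24!=119
i=4: 32!=119
i=5: 17!=119
i=6: 63!=119
i=7: 94!=119
i=8: 10!=119

Not found, 9 comps


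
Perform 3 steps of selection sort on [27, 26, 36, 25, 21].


Initial: [27, 26, 36, 25, 21]
Step 1: min=21 at 4
  Swap: [21, 26, 36, 25, 27]
Step 2: min=25 at 3
  Swap: [21, 25, 36, 26, 27]
Step 3: min=26 at 3
  Swap: [21, 25, 26, 36, 27]

After 3 steps: [21, 25, 26, 36, 27]


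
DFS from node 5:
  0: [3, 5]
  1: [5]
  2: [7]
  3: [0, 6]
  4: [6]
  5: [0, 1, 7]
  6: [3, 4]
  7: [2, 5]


Visit 5, push [7, 1, 0]
Visit 0, push [3]
Visit 3, push [6]
Visit 6, push [4]
Visit 4, push []
Visit 1, push []
Visit 7, push [2]
Visit 2, push []

DFS order: [5, 0, 3, 6, 4, 1, 7, 2]


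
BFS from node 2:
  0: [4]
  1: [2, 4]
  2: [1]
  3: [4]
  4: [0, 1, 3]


Visit 2, enqueue [1]
Visit 1, enqueue [4]
Visit 4, enqueue [0, 3]
Visit 0, enqueue []
Visit 3, enqueue []

BFS order: [2, 1, 4, 0, 3]


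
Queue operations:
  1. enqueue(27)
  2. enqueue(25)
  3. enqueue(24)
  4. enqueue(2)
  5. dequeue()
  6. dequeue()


enqueue(27) -> [27]
enqueue(25) -> [27, 25]
enqueue(24) -> [27, 25, 24]
enqueue(2) -> [27, 25, 24, 2]
dequeue()->27, [25, 24, 2]
dequeue()->25, [24, 2]

Final queue: [24, 2]


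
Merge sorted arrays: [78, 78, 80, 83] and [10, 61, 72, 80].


Take 10 from B
Take 61 from B
Take 72 from B
Take 78 from A
Take 78 from A
Take 80 from A
Take 80 from B

Merged: [10, 61, 72, 78, 78, 80, 80, 83]


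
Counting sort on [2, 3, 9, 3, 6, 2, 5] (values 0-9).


Input: [2, 3, 9, 3, 6, 2, 5]
Counts: [0, 0, 2, 2, 0, 1, 1, 0, 0, 1]

Sorted: [2, 2, 3, 3, 5, 6, 9]


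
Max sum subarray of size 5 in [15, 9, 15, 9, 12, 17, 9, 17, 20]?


[0:5]: 60
[1:6]: 62
[2:7]: 62
[3:8]: 64
[4:9]: 75

Max: 75 at [4:9]


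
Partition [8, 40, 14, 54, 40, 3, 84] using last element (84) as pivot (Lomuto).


Pivot: 84
  8 <= 84: advance i (no swap)
  40 <= 84: advance i (no swap)
  14 <= 84: advance i (no swap)
  54 <= 84: advance i (no swap)
  40 <= 84: advance i (no swap)
  3 <= 84: advance i (no swap)
Place pivot at 6: [8, 40, 14, 54, 40, 3, 84]

Partitioned: [8, 40, 14, 54, 40, 3, 84]


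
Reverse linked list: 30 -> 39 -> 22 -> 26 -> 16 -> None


Step 1: curr=30, set curr.next=prev(None) | reversed so far: 30
Step 2: curr=39, set curr.next=prev(30) | reversed so far: 39 -> 30
Step 3: curr=22, set curr.next=prev(39) | reversed so far: 22 -> 39 -> 30
Step 4: curr=26, set curr.next=prev(22) | reversed so far: 26 -> 22 -> 39 -> 30
Step 5: curr=16, set curr.next=prev(26) | reversed so far: 16 -> 26 -> 22 -> 39 -> 30

16 -> 26 -> 22 -> 39 -> 30 -> None


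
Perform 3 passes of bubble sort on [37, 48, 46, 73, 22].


Initial: [37, 48, 46, 73, 22]
Pass 1: [37, 46, 48, 22, 73] (2 swaps)
Pass 2: [37, 46, 22, 48, 73] (1 swaps)
Pass 3: [37, 22, 46, 48, 73] (1 swaps)

After 3 passes: [37, 22, 46, 48, 73]


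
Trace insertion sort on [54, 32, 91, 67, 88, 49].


Initial: [54, 32, 91, 67, 88, 49]
Insert 32: [32, 54, 91, 67, 88, 49]
Insert 91: [32, 54, 91, 67, 88, 49]
Insert 67: [32, 54, 67, 91, 88, 49]
Insert 88: [32, 54, 67, 88, 91, 49]
Insert 49: [32, 49, 54, 67, 88, 91]

Sorted: [32, 49, 54, 67, 88, 91]


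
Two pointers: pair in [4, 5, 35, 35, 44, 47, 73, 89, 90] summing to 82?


lo=0(4)+hi=8(90)=94
lo=0(4)+hi=7(89)=93
lo=0(4)+hi=6(73)=77
lo=1(5)+hi=6(73)=78
lo=2(35)+hi=6(73)=108
lo=2(35)+hi=5(47)=82

Yes: 35+47=82


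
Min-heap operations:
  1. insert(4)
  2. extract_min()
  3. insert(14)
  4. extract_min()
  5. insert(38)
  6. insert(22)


insert(4) -> [4]
extract_min()->4, []
insert(14) -> [14]
extract_min()->14, []
insert(38) -> [38]
insert(22) -> [22, 38]

Final heap: [22, 38]


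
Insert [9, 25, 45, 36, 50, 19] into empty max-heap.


Insert 9: [9]
Insert 25: [25, 9]
Insert 45: [45, 9, 25]
Insert 36: [45, 36, 25, 9]
Insert 50: [50, 45, 25, 9, 36]
Insert 19: [50, 45, 25, 9, 36, 19]

Final heap: [50, 45, 25, 9, 36, 19]


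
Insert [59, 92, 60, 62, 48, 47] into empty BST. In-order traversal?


Insert 59: root
Insert 92: R from 59
Insert 60: R from 59 -> L from 92
Insert 62: R from 59 -> L from 92 -> R from 60
Insert 48: L from 59
Insert 47: L from 59 -> L from 48

In-order: [47, 48, 59, 60, 62, 92]


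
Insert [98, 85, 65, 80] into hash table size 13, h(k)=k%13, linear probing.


Insert 98: h=7 -> slot 7
Insert 85: h=7, 1 probes -> slot 8
Insert 65: h=0 -> slot 0
Insert 80: h=2 -> slot 2

Table: [65, None, 80, None, None, None, None, 98, 85, None, None, None, None]


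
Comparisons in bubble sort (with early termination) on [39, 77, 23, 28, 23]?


Algorithm: bubble sort (with early termination)
Input: [39, 77, 23, 28, 23]
Sorted: [23, 23, 28, 39, 77]

10


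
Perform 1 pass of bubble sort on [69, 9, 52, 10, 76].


Initial: [69, 9, 52, 10, 76]
Pass 1: [9, 52, 10, 69, 76] (3 swaps)

After 1 pass: [9, 52, 10, 69, 76]


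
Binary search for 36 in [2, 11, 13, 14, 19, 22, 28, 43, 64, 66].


Step 1: lo=0, hi=9, mid=4, val=19
Step 2: lo=5, hi=9, mid=7, val=43
Step 3: lo=5, hi=6, mid=5, val=22
Step 4: lo=6, hi=6, mid=6, val=28

Not found
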